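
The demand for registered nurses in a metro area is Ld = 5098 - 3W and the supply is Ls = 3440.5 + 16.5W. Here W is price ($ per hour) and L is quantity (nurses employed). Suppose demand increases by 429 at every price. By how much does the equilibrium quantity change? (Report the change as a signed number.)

ΔL = 363

At equilibrium Ld = Ls, so 5098 - 3W = 3440.5 + 16.5W; collecting terms, 1657.5 = 19.5W and W* = 85.
Plugging W* into demand: L* = 5098 - 3(85) = 4843.
After the shift, demand is Ld = 5527 - 3W.
The new intersection has 2086.5 = 19.5W, i.e. W = 107, L = 5206.
ΔL = 5206 - 4843 = 363.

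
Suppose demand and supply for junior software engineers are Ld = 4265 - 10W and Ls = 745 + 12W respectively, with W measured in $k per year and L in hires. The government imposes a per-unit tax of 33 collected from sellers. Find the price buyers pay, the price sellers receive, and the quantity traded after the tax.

With a tax of 33 on sellers, they supply based on the net price W_s = W_b - 33, so Ls = 349 + 12W_b.
Set Ld = Ls: 4265 - 10W_b = 349 + 12W_b, so 3916 = 22W_b and W_b = 178.
So W_s = 145 and the quantity traded is L = 4265 - 10(178) = 2485.

W_b = 178, W_s = 145, L = 2485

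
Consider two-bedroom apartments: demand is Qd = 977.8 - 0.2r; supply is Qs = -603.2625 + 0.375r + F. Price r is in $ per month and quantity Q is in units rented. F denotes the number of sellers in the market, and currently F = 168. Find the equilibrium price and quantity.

r* = 2457.5, Q* = 486.3

With F = 168, supply is Qs = -435.2625 + 0.375r.
Equating demand and supply, 977.8 - 0.2r = -435.2625 + 0.375r gives 0.575r = 1413.0625, so r* = 2457.5.
From the demand curve, Q* = 977.8 - 0.2(2457.5) = 486.3.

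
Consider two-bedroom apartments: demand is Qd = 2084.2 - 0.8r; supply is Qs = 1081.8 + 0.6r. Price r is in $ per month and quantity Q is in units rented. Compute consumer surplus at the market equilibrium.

The market clears where 2084.2 - 0.8r = 1081.8 + 0.6r. Rearranging, 1.4r = 1002.4, hence r* = 716.
Plugging r* into demand: Q* = 2084.2 - 0.8(716) = 1511.4.
Demand choke price (Qd = 0): r = 2084.2/0.8 = 2605.25. Consumer surplus = ½ × (2605.25 - 716) × 1511.4 = 1427706.225.

Consumer surplus = 1427706.225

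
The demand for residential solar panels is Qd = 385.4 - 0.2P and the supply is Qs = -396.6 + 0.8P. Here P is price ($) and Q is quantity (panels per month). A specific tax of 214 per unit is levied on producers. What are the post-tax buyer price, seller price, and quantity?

P_b = 953.2, P_s = 739.2, Q = 194.76

The tax drives a wedge P_b - P_s = 214. Substituting P_s = P_b - 214 into supply: Qs = -567.8 + 0.8P_b.
Set Qd = Qs: 385.4 - 0.2P_b = -567.8 + 0.8P_b, so 953.2 = P_b and P_b = 953.2.
So P_s = 739.2 and the quantity traded is Q = 385.4 - 0.2(953.2) = 194.76.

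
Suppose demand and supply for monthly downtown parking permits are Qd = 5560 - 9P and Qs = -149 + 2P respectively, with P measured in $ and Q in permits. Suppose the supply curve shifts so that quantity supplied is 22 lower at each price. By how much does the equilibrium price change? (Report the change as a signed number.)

At equilibrium Qd = Qs, so 5560 - 9P = -149 + 2P; collecting terms, 5709 = 11P and P* = 519.
From the demand curve, Q* = 5560 - 9(519) = 889.
After the shift, supply is Qs = -171 + 2P.
The new intersection has 5731 = 11P, i.e. P = 521, Q = 871.
ΔP = 521 - 519 = 2.

ΔP = 2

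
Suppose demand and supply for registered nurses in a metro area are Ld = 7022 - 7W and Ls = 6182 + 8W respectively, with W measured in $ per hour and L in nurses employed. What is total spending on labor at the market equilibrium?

Equating demand and supply, 7022 - 7W = 6182 + 8W gives 15W = 840, so W* = 56.
Plugging W* into demand: L* = 7022 - 7(56) = 6630.
Total spending on labor = W* × L* = 56 × 6630 = 371280.

Total spending on labor = 371280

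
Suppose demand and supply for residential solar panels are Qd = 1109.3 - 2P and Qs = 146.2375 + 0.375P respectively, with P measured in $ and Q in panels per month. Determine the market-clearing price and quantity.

P* = 405.5, Q* = 298.3

The market clears where 1109.3 - 2P = 146.2375 + 0.375P. Rearranging, 2.375P = 963.0625, hence P* = 405.5.
Plugging P* into demand: Q* = 1109.3 - 2(405.5) = 298.3.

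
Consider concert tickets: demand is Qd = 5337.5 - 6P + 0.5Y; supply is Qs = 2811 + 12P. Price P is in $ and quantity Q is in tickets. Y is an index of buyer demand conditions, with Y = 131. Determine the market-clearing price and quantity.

P* = 144, Q* = 4539

With Y = 131, demand is Qd = 5403 - 6P.
At equilibrium Qd = Qs, so 5403 - 6P = 2811 + 12P; collecting terms, 2592 = 18P and P* = 144.
From the demand curve, Q* = 5403 - 6(144) = 4539.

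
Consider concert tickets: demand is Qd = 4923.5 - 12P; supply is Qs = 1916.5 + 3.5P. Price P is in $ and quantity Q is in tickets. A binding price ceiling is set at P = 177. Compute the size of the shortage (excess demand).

With P fixed at 177, quantity demanded is 2799.5 and quantity supplied is 2536.
Shortage = Qd - Qs = 2799.5 - 2536 = 263.5.

Shortage = 263.5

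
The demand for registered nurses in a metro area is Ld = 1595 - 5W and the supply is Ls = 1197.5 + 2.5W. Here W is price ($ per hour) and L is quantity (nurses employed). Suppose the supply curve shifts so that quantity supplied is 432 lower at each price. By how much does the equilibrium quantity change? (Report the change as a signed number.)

Set Ld = Ls: 1595 - 5W = 1197.5 + 2.5W, so 397.5 = 7.5W and W* = 53.
From the demand curve, L* = 1595 - 5(53) = 1330.
After the shift, supply is Ls = 765.5 + 2.5W.
Re-solving, 7.5W = 829.5 gives W = 110.6 and L = 1042.
ΔL = 1042 - 1330 = -288.

ΔL = -288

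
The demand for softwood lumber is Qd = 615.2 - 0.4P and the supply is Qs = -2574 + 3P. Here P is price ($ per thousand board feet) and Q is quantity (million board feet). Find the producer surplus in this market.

Producer surplus = 9600

The market clears where 615.2 - 0.4P = -2574 + 3P. Rearranging, 3.4P = 3189.2, hence P* = 938.
Then Q* = 615.2 - 0.4(938) = 240.
Supply choke price (Qs = 0): P = 858. Producer surplus = ½ × (938 - 858) × 240 = 9600.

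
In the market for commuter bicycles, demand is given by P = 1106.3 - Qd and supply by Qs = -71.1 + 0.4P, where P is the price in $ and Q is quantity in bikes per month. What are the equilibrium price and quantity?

Inverting to quantity form: Qd = 1106.3 - P.
The market clears where 1106.3 - P = -71.1 + 0.4P. Rearranging, 1.4P = 1177.4, hence P* = 841.
Plugging P* into demand: Q* = 1106.3 - 841 = 265.3.

P* = 841, Q* = 265.3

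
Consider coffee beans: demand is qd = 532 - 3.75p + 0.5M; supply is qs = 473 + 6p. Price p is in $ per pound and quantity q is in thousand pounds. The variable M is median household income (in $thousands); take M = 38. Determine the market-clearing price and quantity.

With M = 38, demand is qd = 551 - 3.75p.
The market clears where 551 - 3.75p = 473 + 6p. Rearranging, 9.75p = 78, hence p* = 8.
From the demand curve, q* = 551 - 3.75(8) = 521.

p* = 8, q* = 521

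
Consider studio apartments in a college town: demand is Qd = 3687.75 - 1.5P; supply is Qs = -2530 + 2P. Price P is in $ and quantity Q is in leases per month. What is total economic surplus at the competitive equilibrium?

Total surplus = 610475.25

At equilibrium Qd = Qs, so 3687.75 - 1.5P = -2530 + 2P; collecting terms, 6217.75 = 3.5P and P* = 1776.5.
Plugging P* into demand: Q* = 3687.75 - 1.5(1776.5) = 1023.
Demand choke price = 2458.5; supply choke price = 1265. CS = ½(2458.5 - 1776.5)(1023) = 348843; PS = ½(1776.5 - 1265)(1023) = 261632.25. Total surplus = 610475.25.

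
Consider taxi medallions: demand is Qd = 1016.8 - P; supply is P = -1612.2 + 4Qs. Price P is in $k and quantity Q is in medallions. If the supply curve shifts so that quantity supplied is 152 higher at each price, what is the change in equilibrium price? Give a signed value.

ΔP = -121.6

Solving each curve for Q: Qs = 403.05 + 0.25P.
At equilibrium Qd = Qs, so 1016.8 - P = 403.05 + 0.25P; collecting terms, 613.75 = 1.25P and P* = 491.
From the demand curve, Q* = 1016.8 - 491 = 525.8.
After the shift, supply is Qs = 555.05 + 0.25P.
New equilibrium: 461.75 = 1.25P, so P = 369.4 and Q = 647.4.
ΔP = 369.4 - 491 = -121.6.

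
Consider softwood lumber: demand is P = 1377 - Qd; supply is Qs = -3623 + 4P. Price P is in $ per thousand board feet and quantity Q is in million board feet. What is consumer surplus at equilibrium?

Inverting to quantity form: Qd = 1377 - P.
Set Qd = Qs: 1377 - P = -3623 + 4P, so 5000 = 5P and P* = 1000.
Substitute back: Q* = 1377 - 1000 = 377.
Demand choke price (Qd = 0): P = 1377. Consumer surplus = ½ × (1377 - 1000) × 377 = 71064.5.

Consumer surplus = 71064.5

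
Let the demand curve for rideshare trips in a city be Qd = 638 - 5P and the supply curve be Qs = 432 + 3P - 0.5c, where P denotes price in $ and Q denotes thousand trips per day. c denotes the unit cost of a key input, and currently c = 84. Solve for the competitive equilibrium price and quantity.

P* = 31, Q* = 483

With c = 84, supply is Qs = 390 + 3P.
Set Qd = Qs: 638 - 5P = 390 + 3P, so 248 = 8P and P* = 31.
From the demand curve, Q* = 638 - 5(31) = 483.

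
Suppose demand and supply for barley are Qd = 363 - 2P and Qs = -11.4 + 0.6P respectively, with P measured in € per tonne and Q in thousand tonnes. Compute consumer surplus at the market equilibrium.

At equilibrium Qd = Qs, so 363 - 2P = -11.4 + 0.6P; collecting terms, 374.4 = 2.6P and P* = 144.
Substitute back: Q* = 363 - 2(144) = 75.
Demand choke price (Qd = 0): P = 363/2 = 181.5. Consumer surplus = ½ × (181.5 - 144) × 75 = 1406.25.

Consumer surplus = 1406.25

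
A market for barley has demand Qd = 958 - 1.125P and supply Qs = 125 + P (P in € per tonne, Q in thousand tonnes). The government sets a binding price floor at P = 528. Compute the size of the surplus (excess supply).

With P fixed at 528, quantity demanded is 364 and quantity supplied is 653.
Surplus = Qs - Qd = 653 - 364 = 289.

Surplus = 289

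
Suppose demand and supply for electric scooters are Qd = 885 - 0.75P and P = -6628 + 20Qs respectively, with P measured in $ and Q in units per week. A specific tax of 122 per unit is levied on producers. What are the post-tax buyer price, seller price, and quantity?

Inverting to quantity form: Qs = 331.4 + 0.05P.
The tax drives a wedge P_b - P_s = 122. Substituting P_s = P_b - 122 into supply: Qs = 325.3 + 0.05P_b.
Market clearing requires 885 - 0.75P_b = 325.3 + 0.05P_b; hence 559.7 = 0.8P_b and P_b = 699.625.
So P_s = 577.625 and the quantity traded is Q = 885 - 0.75(699.625) = 360.28125.

P_b = 699.625, P_s = 577.625, Q = 360.28125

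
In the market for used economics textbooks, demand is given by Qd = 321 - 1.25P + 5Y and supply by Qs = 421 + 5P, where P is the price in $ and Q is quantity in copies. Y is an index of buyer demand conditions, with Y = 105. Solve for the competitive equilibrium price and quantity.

P* = 68, Q* = 761

With Y = 105, demand is Qd = 846 - 1.25P.
Set Qd = Qs: 846 - 1.25P = 421 + 5P, so 425 = 6.25P and P* = 68.
Then Q* = 846 - 1.25(68) = 761.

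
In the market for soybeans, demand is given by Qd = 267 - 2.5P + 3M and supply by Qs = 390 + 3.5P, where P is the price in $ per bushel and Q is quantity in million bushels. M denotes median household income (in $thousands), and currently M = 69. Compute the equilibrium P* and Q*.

P* = 14, Q* = 439

With M = 69, demand is Qd = 474 - 2.5P.
The market clears where 474 - 2.5P = 390 + 3.5P. Rearranging, 6P = 84, hence P* = 14.
Plugging P* into demand: Q* = 474 - 2.5(14) = 439.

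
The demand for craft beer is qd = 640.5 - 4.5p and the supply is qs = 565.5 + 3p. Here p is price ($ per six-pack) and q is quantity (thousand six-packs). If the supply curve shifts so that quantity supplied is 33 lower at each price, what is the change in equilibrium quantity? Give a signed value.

At equilibrium qd = qs, so 640.5 - 4.5p = 565.5 + 3p; collecting terms, 75 = 7.5p and p* = 10.
Substitute back: q* = 640.5 - 4.5(10) = 595.5.
After the shift, supply is qs = 532.5 + 3p.
New equilibrium: 108 = 7.5p, so p = 14.4 and q = 575.7.
Δq = 575.7 - 595.5 = -19.8.

Δq = -19.8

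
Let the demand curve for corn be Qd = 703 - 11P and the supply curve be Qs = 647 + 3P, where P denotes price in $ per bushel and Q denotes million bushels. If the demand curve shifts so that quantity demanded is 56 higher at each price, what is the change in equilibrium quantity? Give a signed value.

ΔQ = 12

The market clears where 703 - 11P = 647 + 3P. Rearranging, 14P = 56, hence P* = 4.
Then Q* = 703 - 11(4) = 659.
After the shift, demand is Qd = 759 - 11P.
New equilibrium: 112 = 14P, so P = 8 and Q = 671.
ΔQ = 671 - 659 = 12.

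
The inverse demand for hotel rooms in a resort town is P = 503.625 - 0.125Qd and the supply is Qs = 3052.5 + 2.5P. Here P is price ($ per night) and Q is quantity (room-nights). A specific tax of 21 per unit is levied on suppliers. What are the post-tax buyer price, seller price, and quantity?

P_b = 98, P_s = 77, Q = 3245

In direct form, Qd = 4029 - 8P.
With a tax of 21 on suppliers, they supply based on the net price P_s = P_b - 21, so Qs = 3000 + 2.5P_b.
Market clearing requires 4029 - 8P_b = 3000 + 2.5P_b; hence 1029 = 10.5P_b and P_b = 98.
Then P_s = 98 - 21 = 77 and Q = 4029 - 8(98) = 3245.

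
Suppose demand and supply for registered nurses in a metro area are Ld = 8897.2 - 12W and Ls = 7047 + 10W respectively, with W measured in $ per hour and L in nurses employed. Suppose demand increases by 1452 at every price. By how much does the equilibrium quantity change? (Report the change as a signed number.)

ΔL = 660

The market clears where 8897.2 - 12W = 7047 + 10W. Rearranging, 22W = 1850.2, hence W* = 84.1.
From the demand curve, L* = 8897.2 - 12(84.1) = 7888.
After the shift, demand is Ld = 10349.2 - 12W.
Re-solving, 22W = 3302.2 gives W = 150.1 and L = 8548.
ΔL = 8548 - 7888 = 660.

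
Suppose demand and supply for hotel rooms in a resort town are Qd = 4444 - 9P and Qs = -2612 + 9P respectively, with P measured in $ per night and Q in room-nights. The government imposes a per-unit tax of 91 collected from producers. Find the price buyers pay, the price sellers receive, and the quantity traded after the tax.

P_b = 437.5, P_s = 346.5, Q = 506.5

The tax drives a wedge P_b - P_s = 91. Substituting P_s = P_b - 91 into supply: Qs = -3431 + 9P_b.
Market clearing requires 4444 - 9P_b = -3431 + 9P_b; hence 7875 = 18P_b and P_b = 437.5.
Then P_s = 437.5 - 91 = 346.5 and Q = 4444 - 9(437.5) = 506.5.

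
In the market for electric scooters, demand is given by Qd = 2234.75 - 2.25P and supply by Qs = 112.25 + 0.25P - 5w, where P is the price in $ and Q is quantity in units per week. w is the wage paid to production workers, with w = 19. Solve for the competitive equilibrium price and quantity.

With w = 19, supply is Qs = 17.25 + 0.25P.
The market clears where 2234.75 - 2.25P = 17.25 + 0.25P. Rearranging, 2.5P = 2217.5, hence P* = 887.
Plugging P* into demand: Q* = 2234.75 - 2.25(887) = 239.

P* = 887, Q* = 239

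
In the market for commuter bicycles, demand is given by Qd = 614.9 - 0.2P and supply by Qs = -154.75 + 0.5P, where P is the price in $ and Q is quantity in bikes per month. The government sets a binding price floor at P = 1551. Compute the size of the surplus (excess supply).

Surplus = 316.05

At P = 1551: Qd = 304.7 and Qs = 620.75.
Surplus = Qs - Qd = 620.75 - 304.7 = 316.05.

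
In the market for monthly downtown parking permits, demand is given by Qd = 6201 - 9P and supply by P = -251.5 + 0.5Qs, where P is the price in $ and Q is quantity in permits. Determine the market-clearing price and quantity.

P* = 518, Q* = 1539

Rewriting in direct form: Qs = 503 + 2P.
At equilibrium Qd = Qs, so 6201 - 9P = 503 + 2P; collecting terms, 5698 = 11P and P* = 518.
Plugging P* into demand: Q* = 6201 - 9(518) = 1539.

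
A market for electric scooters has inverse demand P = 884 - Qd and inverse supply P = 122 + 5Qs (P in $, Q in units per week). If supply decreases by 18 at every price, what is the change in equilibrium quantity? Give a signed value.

Inverting to quantity form: Qd = 884 - P and Qs = -24.4 + 0.2P.
The market clears where 884 - P = -24.4 + 0.2P. Rearranging, 1.2P = 908.4, hence P* = 757.
From the demand curve, Q* = 884 - 757 = 127.
After the shift, supply is Qs = -42.4 + 0.2P.
New equilibrium: 926.4 = 1.2P, so P = 772 and Q = 112.
ΔQ = 112 - 127 = -15.

ΔQ = -15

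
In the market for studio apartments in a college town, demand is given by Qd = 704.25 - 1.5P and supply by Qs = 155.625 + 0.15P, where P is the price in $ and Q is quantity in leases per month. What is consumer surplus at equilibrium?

The market clears where 704.25 - 1.5P = 155.625 + 0.15P. Rearranging, 1.65P = 548.625, hence P* = 332.5.
From the demand curve, Q* = 704.25 - 1.5(332.5) = 205.5.
Demand choke price (Qd = 0): P = 704.25/1.5 = 469.5. Consumer surplus = ½ × (469.5 - 332.5) × 205.5 = 14076.75.

Consumer surplus = 14076.75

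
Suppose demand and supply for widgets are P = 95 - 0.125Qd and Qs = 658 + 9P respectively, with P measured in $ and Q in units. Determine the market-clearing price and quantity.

P* = 6, Q* = 712

Solving each curve for Q: Qd = 760 - 8P.
The market clears where 760 - 8P = 658 + 9P. Rearranging, 17P = 102, hence P* = 6.
From the demand curve, Q* = 760 - 8(6) = 712.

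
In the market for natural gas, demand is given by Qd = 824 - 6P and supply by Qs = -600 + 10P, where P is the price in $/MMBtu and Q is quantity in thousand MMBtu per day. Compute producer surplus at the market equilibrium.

At equilibrium Qd = Qs, so 824 - 6P = -600 + 10P; collecting terms, 1424 = 16P and P* = 89.
Substitute back: Q* = 824 - 6(89) = 290.
Supply choke price (Qs = 0): P = 60. Producer surplus = ½ × (89 - 60) × 290 = 4205.

Producer surplus = 4205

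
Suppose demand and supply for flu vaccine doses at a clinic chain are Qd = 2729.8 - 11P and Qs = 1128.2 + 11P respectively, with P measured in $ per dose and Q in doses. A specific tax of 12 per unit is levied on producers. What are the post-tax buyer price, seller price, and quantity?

P_b = 78.8, P_s = 66.8, Q = 1863

Producers keep P_s = P_b - 12 per unit, so supply in terms of the buyer price is Qs = 996.2 + 11P_b.
Equate demand and the shifted supply: 2729.8 - 11P_b = 996.2 + 11P_b, giving 22P_b = 1733.6, so P_b = 78.8.
So P_s = 66.8 and the quantity traded is Q = 2729.8 - 11(78.8) = 1863.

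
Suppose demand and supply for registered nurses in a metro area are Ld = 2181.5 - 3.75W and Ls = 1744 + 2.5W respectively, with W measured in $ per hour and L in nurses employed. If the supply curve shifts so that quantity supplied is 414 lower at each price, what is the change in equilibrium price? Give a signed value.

ΔW = 66.24

The market clears where 2181.5 - 3.75W = 1744 + 2.5W. Rearranging, 6.25W = 437.5, hence W* = 70.
From the demand curve, L* = 2181.5 - 3.75(70) = 1919.
After the shift, supply is Ls = 1330 + 2.5W.
Re-solving, 6.25W = 851.5 gives W = 136.24 and L = 1670.6.
ΔW = 136.24 - 70 = 66.24.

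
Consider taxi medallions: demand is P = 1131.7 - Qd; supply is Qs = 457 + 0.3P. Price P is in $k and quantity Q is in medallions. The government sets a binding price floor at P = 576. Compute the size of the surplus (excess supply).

Solving each curve for Q: Qd = 1131.7 - P.
With P fixed at 576, quantity demanded is 555.7 and quantity supplied is 629.8.
Surplus = Qs - Qd = 629.8 - 555.7 = 74.1.

Surplus = 74.1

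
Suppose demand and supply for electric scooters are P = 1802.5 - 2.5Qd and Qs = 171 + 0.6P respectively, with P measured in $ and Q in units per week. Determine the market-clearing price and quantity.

Inverting to quantity form: Qd = 721 - 0.4P.
Equating demand and supply, 721 - 0.4P = 171 + 0.6P gives P = 550, so P* = 550.
Then Q* = 721 - 0.4(550) = 501.

P* = 550, Q* = 501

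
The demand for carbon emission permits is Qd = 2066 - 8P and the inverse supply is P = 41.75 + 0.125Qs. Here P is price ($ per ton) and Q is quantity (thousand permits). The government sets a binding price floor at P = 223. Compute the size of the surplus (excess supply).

Rewriting in direct form: Qs = -334 + 8P.
Evaluating both curves at the floor price 223 gives Qd = 282, Qs = 1450.
Surplus = Qs - Qd = 1450 - 282 = 1168.

Surplus = 1168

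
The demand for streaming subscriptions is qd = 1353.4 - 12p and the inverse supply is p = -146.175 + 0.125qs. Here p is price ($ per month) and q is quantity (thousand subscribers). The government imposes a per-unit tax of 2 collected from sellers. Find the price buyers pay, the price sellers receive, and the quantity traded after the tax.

Inverting to quantity form: qs = 1169.4 + 8p.
With a tax of 2 on sellers, they supply based on the net price p_s = p_b - 2, so qs = 1153.4 + 8p_b.
Market clearing requires 1353.4 - 12p_b = 1153.4 + 8p_b; hence 200 = 20p_b and p_b = 10.
Then p_s = 10 - 2 = 8 and q = 1353.4 - 12(10) = 1233.4.

p_b = 10, p_s = 8, q = 1233.4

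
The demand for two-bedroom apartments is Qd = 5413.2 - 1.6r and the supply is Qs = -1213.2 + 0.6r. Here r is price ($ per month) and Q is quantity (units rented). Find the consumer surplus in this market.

Equating demand and supply, 5413.2 - 1.6r = -1213.2 + 0.6r gives 2.2r = 6626.4, so r* = 3012.
Substitute back: Q* = 5413.2 - 1.6(3012) = 594.
Demand choke price (Qd = 0): r = 5413.2/1.6 = 3383.25. Consumer surplus = ½ × (3383.25 - 3012) × 594 = 110261.25.

Consumer surplus = 110261.25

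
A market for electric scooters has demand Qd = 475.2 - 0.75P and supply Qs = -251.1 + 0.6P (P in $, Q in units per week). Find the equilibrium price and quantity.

The market clears where 475.2 - 0.75P = -251.1 + 0.6P. Rearranging, 1.35P = 726.3, hence P* = 538.
Plugging P* into demand: Q* = 475.2 - 0.75(538) = 71.7.

P* = 538, Q* = 71.7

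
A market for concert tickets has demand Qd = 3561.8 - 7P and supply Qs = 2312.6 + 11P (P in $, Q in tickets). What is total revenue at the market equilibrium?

Total revenue = 213474.4

At equilibrium Qd = Qs, so 3561.8 - 7P = 2312.6 + 11P; collecting terms, 1249.2 = 18P and P* = 69.4.
From the demand curve, Q* = 3561.8 - 7(69.4) = 3076.
Total revenue = P* × Q* = 69.4 × 3076 = 213474.4.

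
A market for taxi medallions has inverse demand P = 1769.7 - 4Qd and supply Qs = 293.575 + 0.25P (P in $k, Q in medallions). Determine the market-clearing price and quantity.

P* = 297.7, Q* = 368

In direct form, Qd = 442.425 - 0.25P.
Equating demand and supply, 442.425 - 0.25P = 293.575 + 0.25P gives 0.5P = 148.85, so P* = 297.7.
Substitute back: Q* = 442.425 - 0.25(297.7) = 368.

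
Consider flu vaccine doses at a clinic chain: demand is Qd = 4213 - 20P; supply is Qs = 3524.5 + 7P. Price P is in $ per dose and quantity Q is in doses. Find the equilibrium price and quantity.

Equating demand and supply, 4213 - 20P = 3524.5 + 7P gives 27P = 688.5, so P* = 25.5.
Plugging P* into demand: Q* = 4213 - 20(25.5) = 3703.

P* = 25.5, Q* = 3703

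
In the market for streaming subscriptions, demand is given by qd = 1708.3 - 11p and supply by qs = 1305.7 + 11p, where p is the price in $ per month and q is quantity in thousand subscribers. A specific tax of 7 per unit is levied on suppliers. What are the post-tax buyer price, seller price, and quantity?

The tax drives a wedge p_b - p_s = 7. Substituting p_s = p_b - 7 into supply: qs = 1228.7 + 11p_b.
Equate demand and the shifted supply: 1708.3 - 11p_b = 1228.7 + 11p_b, giving 22p_b = 479.6, so p_b = 21.8.
So p_s = 14.8 and the quantity traded is q = 1708.3 - 11(21.8) = 1468.5.

p_b = 21.8, p_s = 14.8, q = 1468.5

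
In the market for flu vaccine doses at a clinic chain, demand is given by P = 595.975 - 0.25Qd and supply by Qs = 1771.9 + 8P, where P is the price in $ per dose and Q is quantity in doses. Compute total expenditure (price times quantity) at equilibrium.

In direct form, Qd = 2383.9 - 4P.
Equating demand and supply, 2383.9 - 4P = 1771.9 + 8P gives 12P = 612, so P* = 51.
Then Q* = 2383.9 - 4(51) = 2179.9.
Total expenditure = P* × Q* = 51 × 2179.9 = 111174.9.

Total expenditure = 111174.9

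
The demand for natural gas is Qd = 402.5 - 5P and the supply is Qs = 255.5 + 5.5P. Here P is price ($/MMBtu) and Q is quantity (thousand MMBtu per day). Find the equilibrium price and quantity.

P* = 14, Q* = 332.5

Set Qd = Qs: 402.5 - 5P = 255.5 + 5.5P, so 147 = 10.5P and P* = 14.
Substitute back: Q* = 402.5 - 5(14) = 332.5.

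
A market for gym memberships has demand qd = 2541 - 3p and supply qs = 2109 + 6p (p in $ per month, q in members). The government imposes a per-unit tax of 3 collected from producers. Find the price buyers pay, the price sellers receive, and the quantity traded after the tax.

p_b = 50, p_s = 47, q = 2391

The tax drives a wedge p_b - p_s = 3. Substituting p_s = p_b - 3 into supply: qs = 2091 + 6p_b.
Market clearing requires 2541 - 3p_b = 2091 + 6p_b; hence 450 = 9p_b and p_b = 50.
So p_s = 47 and the quantity traded is q = 2541 - 3(50) = 2391.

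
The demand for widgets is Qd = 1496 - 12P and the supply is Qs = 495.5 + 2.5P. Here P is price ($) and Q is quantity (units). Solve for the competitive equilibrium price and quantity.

Set Qd = Qs: 1496 - 12P = 495.5 + 2.5P, so 1000.5 = 14.5P and P* = 69.
From the demand curve, Q* = 1496 - 12(69) = 668.

P* = 69, Q* = 668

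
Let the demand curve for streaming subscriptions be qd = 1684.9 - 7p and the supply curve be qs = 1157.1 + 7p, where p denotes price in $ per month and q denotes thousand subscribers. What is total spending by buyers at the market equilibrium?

Total spending by buyers = 53571.7

The market clears where 1684.9 - 7p = 1157.1 + 7p. Rearranging, 14p = 527.8, hence p* = 37.7.
Plugging p* into demand: q* = 1684.9 - 7(37.7) = 1421.
Total spending by buyers = p* × q* = 37.7 × 1421 = 53571.7.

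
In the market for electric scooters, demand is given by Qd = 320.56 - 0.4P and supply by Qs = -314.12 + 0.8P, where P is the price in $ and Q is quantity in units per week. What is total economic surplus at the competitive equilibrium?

At equilibrium Qd = Qs, so 320.56 - 0.4P = -314.12 + 0.8P; collecting terms, 634.68 = 1.2P and P* = 528.9.
Then Q* = 320.56 - 0.4(528.9) = 109.
Demand choke price = 801.4; supply choke price = 392.65. CS = ½(801.4 - 528.9)(109) = 14851.25; PS = ½(528.9 - 392.65)(109) = 7425.625. Total surplus = 22276.875.

Total surplus = 22276.875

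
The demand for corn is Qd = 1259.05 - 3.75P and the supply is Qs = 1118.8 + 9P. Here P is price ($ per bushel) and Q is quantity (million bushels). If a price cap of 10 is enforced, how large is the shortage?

With P fixed at 10, quantity demanded is 1221.55 and quantity supplied is 1208.8.
Shortage = Qd - Qs = 1221.55 - 1208.8 = 12.75.

Shortage = 12.75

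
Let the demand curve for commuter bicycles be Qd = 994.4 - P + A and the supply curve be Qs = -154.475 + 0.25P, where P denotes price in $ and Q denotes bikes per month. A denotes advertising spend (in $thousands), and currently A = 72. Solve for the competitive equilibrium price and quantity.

P* = 976.7, Q* = 89.7

With A = 72, demand is Qd = 1066.4 - P.
Equating demand and supply, 1066.4 - P = -154.475 + 0.25P gives 1.25P = 1220.875, so P* = 976.7.
Then Q* = 1066.4 - 976.7 = 89.7.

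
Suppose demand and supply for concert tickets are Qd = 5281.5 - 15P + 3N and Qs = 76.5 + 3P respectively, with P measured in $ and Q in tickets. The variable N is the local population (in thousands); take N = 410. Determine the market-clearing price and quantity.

P* = 357.5, Q* = 1149

With N = 410, demand is Qd = 6511.5 - 15P.
The market clears where 6511.5 - 15P = 76.5 + 3P. Rearranging, 18P = 6435, hence P* = 357.5.
Then Q* = 6511.5 - 15(357.5) = 1149.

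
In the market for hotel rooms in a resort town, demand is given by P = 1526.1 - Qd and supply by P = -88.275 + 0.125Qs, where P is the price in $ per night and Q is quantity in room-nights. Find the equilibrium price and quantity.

P* = 91.1, Q* = 1435

In direct form, Qd = 1526.1 - P and Qs = 706.2 + 8P.
The market clears where 1526.1 - P = 706.2 + 8P. Rearranging, 9P = 819.9, hence P* = 91.1.
Then Q* = 1526.1 - 91.1 = 1435.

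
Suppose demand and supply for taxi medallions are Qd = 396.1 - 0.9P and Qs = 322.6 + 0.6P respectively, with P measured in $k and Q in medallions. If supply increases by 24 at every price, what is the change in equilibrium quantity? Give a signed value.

ΔQ = 14.4

Set Qd = Qs: 396.1 - 0.9P = 322.6 + 0.6P, so 73.5 = 1.5P and P* = 49.
From the demand curve, Q* = 396.1 - 0.9(49) = 352.
After the shift, supply is Qs = 346.6 + 0.6P.
The new intersection has 49.5 = 1.5P, i.e. P = 33, Q = 366.4.
ΔQ = 366.4 - 352 = 14.4.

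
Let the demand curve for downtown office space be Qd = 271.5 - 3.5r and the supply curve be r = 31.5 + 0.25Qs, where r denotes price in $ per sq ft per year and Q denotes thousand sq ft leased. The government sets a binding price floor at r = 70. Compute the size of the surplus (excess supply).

Surplus = 127.5

In direct form, Qs = -126 + 4r.
With r fixed at 70, quantity demanded is 26.5 and quantity supplied is 154.
Surplus = Qs - Qd = 154 - 26.5 = 127.5.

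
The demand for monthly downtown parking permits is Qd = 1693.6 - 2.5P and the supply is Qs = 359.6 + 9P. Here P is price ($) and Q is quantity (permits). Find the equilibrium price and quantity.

P* = 116, Q* = 1403.6

The market clears where 1693.6 - 2.5P = 359.6 + 9P. Rearranging, 11.5P = 1334, hence P* = 116.
Then Q* = 1693.6 - 2.5(116) = 1403.6.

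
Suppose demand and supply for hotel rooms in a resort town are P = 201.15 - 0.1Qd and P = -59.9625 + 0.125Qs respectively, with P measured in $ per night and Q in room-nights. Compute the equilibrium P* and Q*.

Inverting to quantity form: Qd = 2011.5 - 10P and Qs = 479.7 + 8P.
At equilibrium Qd = Qs, so 2011.5 - 10P = 479.7 + 8P; collecting terms, 1531.8 = 18P and P* = 85.1.
From the demand curve, Q* = 2011.5 - 10(85.1) = 1160.5.

P* = 85.1, Q* = 1160.5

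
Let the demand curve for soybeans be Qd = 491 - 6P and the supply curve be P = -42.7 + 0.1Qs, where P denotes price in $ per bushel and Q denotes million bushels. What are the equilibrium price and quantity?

Rewriting in direct form: Qs = 427 + 10P.
The market clears where 491 - 6P = 427 + 10P. Rearranging, 16P = 64, hence P* = 4.
Substitute back: Q* = 491 - 6(4) = 467.

P* = 4, Q* = 467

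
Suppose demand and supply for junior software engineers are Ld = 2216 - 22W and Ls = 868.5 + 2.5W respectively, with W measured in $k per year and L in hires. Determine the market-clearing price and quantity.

Equating demand and supply, 2216 - 22W = 868.5 + 2.5W gives 24.5W = 1347.5, so W* = 55.
Plugging W* into demand: L* = 2216 - 22(55) = 1006.

W* = 55, L* = 1006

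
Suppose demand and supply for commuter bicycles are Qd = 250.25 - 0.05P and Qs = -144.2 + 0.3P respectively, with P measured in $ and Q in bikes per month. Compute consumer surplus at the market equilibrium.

Consumer surplus = 375972.1

At equilibrium Qd = Qs, so 250.25 - 0.05P = -144.2 + 0.3P; collecting terms, 394.45 = 0.35P and P* = 1127.
From the demand curve, Q* = 250.25 - 0.05(1127) = 193.9.
Demand choke price (Qd = 0): P = 250.25/0.05 = 5005. Consumer surplus = ½ × (5005 - 1127) × 193.9 = 375972.1.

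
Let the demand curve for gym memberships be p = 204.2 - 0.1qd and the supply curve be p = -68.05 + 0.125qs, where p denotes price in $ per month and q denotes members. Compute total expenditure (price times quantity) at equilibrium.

Rewriting in direct form: qd = 2042 - 10p and qs = 544.4 + 8p.
At equilibrium qd = qs, so 2042 - 10p = 544.4 + 8p; collecting terms, 1497.6 = 18p and p* = 83.2.
Then q* = 2042 - 10(83.2) = 1210.
Total expenditure = p* × q* = 83.2 × 1210 = 100672.

Total expenditure = 100672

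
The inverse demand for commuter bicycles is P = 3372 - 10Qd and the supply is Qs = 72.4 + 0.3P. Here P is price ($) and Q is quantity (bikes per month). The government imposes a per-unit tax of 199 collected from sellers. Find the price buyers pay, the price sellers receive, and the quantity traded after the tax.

P_b = 811.25, P_s = 612.25, Q = 256.075

Inverting to quantity form: Qd = 337.2 - 0.1P.
The tax drives a wedge P_b - P_s = 199. Substituting P_s = P_b - 199 into supply: Qs = 12.7 + 0.3P_b.
Equate demand and the shifted supply: 337.2 - 0.1P_b = 12.7 + 0.3P_b, giving 0.4P_b = 324.5, so P_b = 811.25.
Then P_s = 811.25 - 199 = 612.25 and Q = 337.2 - 0.1(811.25) = 256.075.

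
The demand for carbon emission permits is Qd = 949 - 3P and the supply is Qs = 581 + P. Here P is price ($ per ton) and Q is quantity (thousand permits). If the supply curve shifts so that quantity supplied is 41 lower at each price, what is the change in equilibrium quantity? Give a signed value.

The market clears where 949 - 3P = 581 + P. Rearranging, 4P = 368, hence P* = 92.
From the demand curve, Q* = 949 - 3(92) = 673.
After the shift, supply is Qs = 540 + P.
New equilibrium: 409 = 4P, so P = 102.25 and Q = 642.25.
ΔQ = 642.25 - 673 = -30.75.

ΔQ = -30.75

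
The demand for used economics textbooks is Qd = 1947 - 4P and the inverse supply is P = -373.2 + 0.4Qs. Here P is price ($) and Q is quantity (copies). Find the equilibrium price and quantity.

P* = 156, Q* = 1323

Inverting to quantity form: Qs = 933 + 2.5P.
Equating demand and supply, 1947 - 4P = 933 + 2.5P gives 6.5P = 1014, so P* = 156.
Substitute back: Q* = 1947 - 4(156) = 1323.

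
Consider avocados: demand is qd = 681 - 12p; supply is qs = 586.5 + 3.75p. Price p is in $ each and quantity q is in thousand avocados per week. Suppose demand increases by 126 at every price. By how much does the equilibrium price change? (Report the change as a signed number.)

Δp = 8

Set qd = qs: 681 - 12p = 586.5 + 3.75p, so 94.5 = 15.75p and p* = 6.
From the demand curve, q* = 681 - 12(6) = 609.
After the shift, demand is qd = 807 - 12p.
New equilibrium: 220.5 = 15.75p, so p = 14 and q = 639.
Δp = 14 - 6 = 8.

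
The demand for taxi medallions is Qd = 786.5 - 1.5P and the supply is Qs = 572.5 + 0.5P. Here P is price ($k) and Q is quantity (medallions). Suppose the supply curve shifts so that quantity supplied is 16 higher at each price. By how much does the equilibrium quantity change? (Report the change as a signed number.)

ΔQ = 12

Set Qd = Qs: 786.5 - 1.5P = 572.5 + 0.5P, so 214 = 2P and P* = 107.
Then Q* = 786.5 - 1.5(107) = 626.
After the shift, supply is Qs = 588.5 + 0.5P.
The new intersection has 198 = 2P, i.e. P = 99, Q = 638.
ΔQ = 638 - 626 = 12.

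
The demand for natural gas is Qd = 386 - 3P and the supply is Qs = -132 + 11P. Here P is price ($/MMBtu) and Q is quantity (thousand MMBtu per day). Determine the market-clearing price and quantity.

P* = 37, Q* = 275

The market clears where 386 - 3P = -132 + 11P. Rearranging, 14P = 518, hence P* = 37.
Then Q* = 386 - 3(37) = 275.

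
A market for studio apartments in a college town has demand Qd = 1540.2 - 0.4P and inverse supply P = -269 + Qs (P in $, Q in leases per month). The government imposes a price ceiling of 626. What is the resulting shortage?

Solving each curve for Q: Qs = 269 + P.
At P = 626: Qd = 1289.8 and Qs = 895.
Shortage = Qd - Qs = 1289.8 - 895 = 394.8.

Shortage = 394.8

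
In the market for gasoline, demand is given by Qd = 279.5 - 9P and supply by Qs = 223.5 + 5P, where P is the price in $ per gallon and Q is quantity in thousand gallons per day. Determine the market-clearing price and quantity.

P* = 4, Q* = 243.5

The market clears where 279.5 - 9P = 223.5 + 5P. Rearranging, 14P = 56, hence P* = 4.
Plugging P* into demand: Q* = 279.5 - 9(4) = 243.5.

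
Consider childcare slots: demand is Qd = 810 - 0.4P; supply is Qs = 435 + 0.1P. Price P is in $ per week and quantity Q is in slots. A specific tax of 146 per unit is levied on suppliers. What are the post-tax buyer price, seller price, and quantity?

P_b = 779.2, P_s = 633.2, Q = 498.32

With a tax of 146 on suppliers, they supply based on the net price P_s = P_b - 146, so Qs = 420.4 + 0.1P_b.
Equate demand and the shifted supply: 810 - 0.4P_b = 420.4 + 0.1P_b, giving 0.5P_b = 389.6, so P_b = 779.2.
So P_s = 633.2 and the quantity traded is Q = 810 - 0.4(779.2) = 498.32.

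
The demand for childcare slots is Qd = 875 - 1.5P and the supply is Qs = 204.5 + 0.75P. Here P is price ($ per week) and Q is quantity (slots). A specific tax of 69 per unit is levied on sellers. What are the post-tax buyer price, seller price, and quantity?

The tax drives a wedge P_b - P_s = 69. Substituting P_s = P_b - 69 into supply: Qs = 152.75 + 0.75P_b.
Equate demand and the shifted supply: 875 - 1.5P_b = 152.75 + 0.75P_b, giving 2.25P_b = 722.25, so P_b = 321.
So P_s = 252 and the quantity traded is Q = 875 - 1.5(321) = 393.5.

P_b = 321, P_s = 252, Q = 393.5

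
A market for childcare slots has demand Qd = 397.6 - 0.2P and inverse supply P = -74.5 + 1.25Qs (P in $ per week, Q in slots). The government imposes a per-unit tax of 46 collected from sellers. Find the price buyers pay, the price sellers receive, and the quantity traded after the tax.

P_b = 374.8, P_s = 328.8, Q = 322.64

In direct form, Qs = 59.6 + 0.8P.
Sellers keep P_s = P_b - 46 per unit, so supply in terms of the buyer price is Qs = 22.8 + 0.8P_b.
Market clearing requires 397.6 - 0.2P_b = 22.8 + 0.8P_b; hence 374.8 = P_b and P_b = 374.8.
So P_s = 328.8 and the quantity traded is Q = 397.6 - 0.2(374.8) = 322.64.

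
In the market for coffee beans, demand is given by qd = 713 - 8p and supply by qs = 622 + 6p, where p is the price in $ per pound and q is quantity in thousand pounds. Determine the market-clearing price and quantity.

p* = 6.5, q* = 661

Equating demand and supply, 713 - 8p = 622 + 6p gives 14p = 91, so p* = 6.5.
Then q* = 713 - 8(6.5) = 661.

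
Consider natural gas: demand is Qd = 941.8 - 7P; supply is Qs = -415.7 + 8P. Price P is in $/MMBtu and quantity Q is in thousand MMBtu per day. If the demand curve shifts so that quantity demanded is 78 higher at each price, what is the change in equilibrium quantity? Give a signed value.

ΔQ = 41.6

At equilibrium Qd = Qs, so 941.8 - 7P = -415.7 + 8P; collecting terms, 1357.5 = 15P and P* = 90.5.
Plugging P* into demand: Q* = 941.8 - 7(90.5) = 308.3.
After the shift, demand is Qd = 1019.8 - 7P.
Re-solving, 15P = 1435.5 gives P = 95.7 and Q = 349.9.
ΔQ = 349.9 - 308.3 = 41.6.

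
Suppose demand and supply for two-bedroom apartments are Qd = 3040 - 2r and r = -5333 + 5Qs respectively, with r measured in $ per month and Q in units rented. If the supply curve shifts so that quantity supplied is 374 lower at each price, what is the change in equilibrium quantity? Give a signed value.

Inverting to quantity form: Qs = 1066.6 + 0.2r.
At equilibrium Qd = Qs, so 3040 - 2r = 1066.6 + 0.2r; collecting terms, 1973.4 = 2.2r and r* = 897.
Then Q* = 3040 - 2(897) = 1246.
After the shift, supply is Qs = 692.6 + 0.2r.
Re-solving, 2.2r = 2347.4 gives r = 1067 and Q = 906.
ΔQ = 906 - 1246 = -340.

ΔQ = -340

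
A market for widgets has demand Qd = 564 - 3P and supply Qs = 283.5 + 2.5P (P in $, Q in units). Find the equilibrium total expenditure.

Set Qd = Qs: 564 - 3P = 283.5 + 2.5P, so 280.5 = 5.5P and P* = 51.
From the demand curve, Q* = 564 - 3(51) = 411.
Total expenditure = P* × Q* = 51 × 411 = 20961.

Total expenditure = 20961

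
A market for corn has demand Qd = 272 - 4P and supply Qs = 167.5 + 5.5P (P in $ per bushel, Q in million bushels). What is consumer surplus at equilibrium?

Consumer surplus = 6498

Equating demand and supply, 272 - 4P = 167.5 + 5.5P gives 9.5P = 104.5, so P* = 11.
Substitute back: Q* = 272 - 4(11) = 228.
Demand choke price (Qd = 0): P = 272/4 = 68. Consumer surplus = ½ × (68 - 11) × 228 = 6498.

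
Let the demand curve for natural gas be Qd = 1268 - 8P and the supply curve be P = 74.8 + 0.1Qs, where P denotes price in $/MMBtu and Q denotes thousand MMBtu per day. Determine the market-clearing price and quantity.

Rewriting in direct form: Qs = -748 + 10P.
The market clears where 1268 - 8P = -748 + 10P. Rearranging, 18P = 2016, hence P* = 112.
From the demand curve, Q* = 1268 - 8(112) = 372.

P* = 112, Q* = 372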